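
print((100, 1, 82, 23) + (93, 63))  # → (100, 1, 82, 23, 93, 63)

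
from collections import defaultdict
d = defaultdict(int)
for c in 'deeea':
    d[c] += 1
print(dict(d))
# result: {'d': 1, 'e': 3, 'a': 1}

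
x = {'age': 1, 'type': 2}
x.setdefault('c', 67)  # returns 67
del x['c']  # {'age': 1, 'type': 2}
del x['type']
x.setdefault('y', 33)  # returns 33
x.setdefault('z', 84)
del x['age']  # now {'y': 33, 'z': 84}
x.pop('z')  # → 84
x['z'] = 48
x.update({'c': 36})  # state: {'y': 33, 'z': 48, 'c': 36}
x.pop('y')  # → 33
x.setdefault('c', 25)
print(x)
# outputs {'z': 48, 'c': 36}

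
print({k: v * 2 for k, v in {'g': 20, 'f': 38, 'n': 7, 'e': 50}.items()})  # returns {'g': 40, 'f': 76, 'n': 14, 'e': 100}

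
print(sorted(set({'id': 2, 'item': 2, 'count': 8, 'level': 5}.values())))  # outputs [2, 5, 8]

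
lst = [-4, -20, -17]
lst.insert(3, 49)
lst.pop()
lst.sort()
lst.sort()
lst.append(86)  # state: [-20, -17, -4, 86]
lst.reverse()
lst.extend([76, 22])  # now [86, -4, -17, -20, 76, 22]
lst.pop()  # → 22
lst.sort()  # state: [-20, -17, -4, 76, 86]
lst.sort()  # [-20, -17, -4, 76, 86]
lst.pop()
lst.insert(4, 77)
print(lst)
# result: [-20, -17, -4, 76, 77]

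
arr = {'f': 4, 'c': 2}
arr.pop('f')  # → 4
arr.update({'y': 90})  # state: {'c': 2, 'y': 90}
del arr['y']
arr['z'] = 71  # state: {'c': 2, 'z': 71}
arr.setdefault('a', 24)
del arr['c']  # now {'z': 71, 'a': 24}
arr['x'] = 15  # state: {'z': 71, 'a': 24, 'x': 15}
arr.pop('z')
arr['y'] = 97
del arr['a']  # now {'x': 15, 'y': 97}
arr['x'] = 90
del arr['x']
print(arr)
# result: {'y': 97}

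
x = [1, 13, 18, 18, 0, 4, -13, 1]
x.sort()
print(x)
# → [-13, 0, 1, 1, 4, 13, 18, 18]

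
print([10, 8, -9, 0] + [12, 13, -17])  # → [10, 8, -9, 0, 12, 13, -17]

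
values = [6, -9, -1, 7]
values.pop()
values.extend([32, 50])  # [6, -9, -1, 32, 50]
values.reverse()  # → [50, 32, -1, -9, 6]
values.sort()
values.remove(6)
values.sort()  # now [-9, -1, 32, 50]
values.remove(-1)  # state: [-9, 32, 50]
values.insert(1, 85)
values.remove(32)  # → [-9, 85, 50]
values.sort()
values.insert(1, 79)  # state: [-9, 79, 50, 85]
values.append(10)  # [-9, 79, 50, 85, 10]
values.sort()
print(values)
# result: [-9, 10, 50, 79, 85]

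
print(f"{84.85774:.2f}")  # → 84.86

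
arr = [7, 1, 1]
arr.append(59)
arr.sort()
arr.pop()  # 59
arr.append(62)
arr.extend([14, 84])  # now [1, 1, 7, 62, 14, 84]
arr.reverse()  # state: [84, 14, 62, 7, 1, 1]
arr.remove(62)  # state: [84, 14, 7, 1, 1]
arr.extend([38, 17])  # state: [84, 14, 7, 1, 1, 38, 17]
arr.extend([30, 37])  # [84, 14, 7, 1, 1, 38, 17, 30, 37]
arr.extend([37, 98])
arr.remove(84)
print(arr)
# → [14, 7, 1, 1, 38, 17, 30, 37, 37, 98]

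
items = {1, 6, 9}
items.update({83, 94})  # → {1, 6, 9, 83, 94}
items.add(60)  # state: {1, 6, 9, 60, 83, 94}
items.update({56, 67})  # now {1, 6, 9, 56, 60, 67, 83, 94}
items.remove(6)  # {1, 9, 56, 60, 67, 83, 94}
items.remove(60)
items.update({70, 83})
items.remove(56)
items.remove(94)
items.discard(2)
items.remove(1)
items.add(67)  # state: {9, 67, 70, 83}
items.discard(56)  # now {9, 67, 70, 83}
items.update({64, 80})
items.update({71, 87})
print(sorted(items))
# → [9, 64, 67, 70, 71, 80, 83, 87]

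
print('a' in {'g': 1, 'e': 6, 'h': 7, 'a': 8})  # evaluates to True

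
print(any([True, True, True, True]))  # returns True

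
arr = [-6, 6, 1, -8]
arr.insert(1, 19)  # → [-6, 19, 6, 1, -8]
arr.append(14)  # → [-6, 19, 6, 1, -8, 14]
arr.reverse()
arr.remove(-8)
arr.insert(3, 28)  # [14, 1, 6, 28, 19, -6]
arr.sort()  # [-6, 1, 6, 14, 19, 28]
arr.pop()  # 28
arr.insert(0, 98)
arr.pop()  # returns 19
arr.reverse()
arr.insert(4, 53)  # [14, 6, 1, -6, 53, 98]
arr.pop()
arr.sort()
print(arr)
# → [-6, 1, 6, 14, 53]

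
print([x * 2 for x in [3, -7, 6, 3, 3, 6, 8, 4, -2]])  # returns [6, -14, 12, 6, 6, 12, 16, 8, -4]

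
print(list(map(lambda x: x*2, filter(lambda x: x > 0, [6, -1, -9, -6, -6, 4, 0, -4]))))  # [12, 8]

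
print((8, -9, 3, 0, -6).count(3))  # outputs 1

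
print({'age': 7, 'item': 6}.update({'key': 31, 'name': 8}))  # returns None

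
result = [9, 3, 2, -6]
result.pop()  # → -6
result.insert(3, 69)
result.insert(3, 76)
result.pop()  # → 69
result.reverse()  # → [76, 2, 3, 9]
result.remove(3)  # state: [76, 2, 9]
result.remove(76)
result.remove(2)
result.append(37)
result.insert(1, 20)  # [9, 20, 37]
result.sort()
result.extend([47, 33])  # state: [9, 20, 37, 47, 33]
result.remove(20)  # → [9, 37, 47, 33]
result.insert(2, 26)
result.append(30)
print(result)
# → [9, 37, 26, 47, 33, 30]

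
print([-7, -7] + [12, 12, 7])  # [-7, -7, 12, 12, 7]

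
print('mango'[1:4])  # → ang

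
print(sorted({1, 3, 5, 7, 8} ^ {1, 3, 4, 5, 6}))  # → [4, 6, 7, 8]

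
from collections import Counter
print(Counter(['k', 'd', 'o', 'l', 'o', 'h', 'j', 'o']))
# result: Counter({'o': 3, 'k': 1, 'd': 1, 'l': 1, 'h': 1, 'j': 1})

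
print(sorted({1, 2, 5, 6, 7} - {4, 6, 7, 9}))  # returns [1, 2, 5]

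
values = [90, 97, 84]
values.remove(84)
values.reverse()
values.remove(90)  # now [97]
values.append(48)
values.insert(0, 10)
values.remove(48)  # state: [10, 97]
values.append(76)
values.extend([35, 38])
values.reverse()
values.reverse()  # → [10, 97, 76, 35, 38]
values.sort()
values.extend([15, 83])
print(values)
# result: [10, 35, 38, 76, 97, 15, 83]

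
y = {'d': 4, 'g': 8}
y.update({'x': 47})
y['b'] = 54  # {'d': 4, 'g': 8, 'x': 47, 'b': 54}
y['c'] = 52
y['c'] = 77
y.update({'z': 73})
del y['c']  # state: {'d': 4, 'g': 8, 'x': 47, 'b': 54, 'z': 73}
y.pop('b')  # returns 54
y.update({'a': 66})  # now {'d': 4, 'g': 8, 'x': 47, 'z': 73, 'a': 66}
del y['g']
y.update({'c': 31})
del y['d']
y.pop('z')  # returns 73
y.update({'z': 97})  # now {'x': 47, 'a': 66, 'c': 31, 'z': 97}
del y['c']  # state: {'x': 47, 'a': 66, 'z': 97}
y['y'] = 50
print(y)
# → {'x': 47, 'a': 66, 'z': 97, 'y': 50}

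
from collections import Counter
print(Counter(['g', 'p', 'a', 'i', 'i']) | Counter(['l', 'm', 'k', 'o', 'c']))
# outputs Counter({'i': 2, 'g': 1, 'p': 1, 'a': 1, 'l': 1, 'm': 1, 'k': 1, 'o': 1, 'c': 1})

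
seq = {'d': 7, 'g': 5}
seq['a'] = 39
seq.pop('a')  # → 39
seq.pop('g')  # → 5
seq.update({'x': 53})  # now {'d': 7, 'x': 53}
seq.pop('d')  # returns 7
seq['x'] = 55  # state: {'x': 55}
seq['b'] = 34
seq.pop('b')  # 34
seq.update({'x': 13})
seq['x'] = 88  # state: {'x': 88}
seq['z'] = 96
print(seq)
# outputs {'x': 88, 'z': 96}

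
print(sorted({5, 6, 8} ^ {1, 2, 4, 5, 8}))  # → [1, 2, 4, 6]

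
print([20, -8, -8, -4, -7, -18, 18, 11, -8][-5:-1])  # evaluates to [-7, -18, 18, 11]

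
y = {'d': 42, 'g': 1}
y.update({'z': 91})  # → {'d': 42, 'g': 1, 'z': 91}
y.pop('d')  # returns 42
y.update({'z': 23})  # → {'g': 1, 'z': 23}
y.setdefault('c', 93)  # 93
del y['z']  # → {'g': 1, 'c': 93}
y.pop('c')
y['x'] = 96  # {'g': 1, 'x': 96}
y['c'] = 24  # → {'g': 1, 'x': 96, 'c': 24}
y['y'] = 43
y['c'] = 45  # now {'g': 1, 'x': 96, 'c': 45, 'y': 43}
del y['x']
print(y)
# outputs {'g': 1, 'c': 45, 'y': 43}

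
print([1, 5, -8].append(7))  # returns None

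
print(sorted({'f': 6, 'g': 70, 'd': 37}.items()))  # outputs [('d', 37), ('f', 6), ('g', 70)]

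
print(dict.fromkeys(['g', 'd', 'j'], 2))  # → {'g': 2, 'd': 2, 'j': 2}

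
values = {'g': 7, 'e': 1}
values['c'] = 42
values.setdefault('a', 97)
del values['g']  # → {'e': 1, 'c': 42, 'a': 97}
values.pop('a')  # 97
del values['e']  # {'c': 42}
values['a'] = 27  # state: {'c': 42, 'a': 27}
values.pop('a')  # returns 27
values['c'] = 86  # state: {'c': 86}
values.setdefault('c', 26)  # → 86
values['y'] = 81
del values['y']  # {'c': 86}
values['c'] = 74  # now {'c': 74}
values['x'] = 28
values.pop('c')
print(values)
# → {'x': 28}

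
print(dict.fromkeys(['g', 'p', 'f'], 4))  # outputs {'g': 4, 'p': 4, 'f': 4}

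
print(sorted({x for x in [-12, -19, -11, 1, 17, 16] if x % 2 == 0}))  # [-12, 16]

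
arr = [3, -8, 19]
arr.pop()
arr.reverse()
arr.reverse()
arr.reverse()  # [-8, 3]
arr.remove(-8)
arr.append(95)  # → [3, 95]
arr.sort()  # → [3, 95]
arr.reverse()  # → [95, 3]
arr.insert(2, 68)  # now [95, 3, 68]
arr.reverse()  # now [68, 3, 95]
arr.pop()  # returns 95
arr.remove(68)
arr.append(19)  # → [3, 19]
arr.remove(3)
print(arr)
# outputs [19]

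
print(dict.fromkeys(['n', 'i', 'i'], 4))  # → {'n': 4, 'i': 4}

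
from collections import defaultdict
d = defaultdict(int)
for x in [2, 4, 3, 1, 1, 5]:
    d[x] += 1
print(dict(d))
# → {2: 1, 4: 1, 3: 1, 1: 2, 5: 1}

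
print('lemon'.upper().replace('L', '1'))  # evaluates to 1EMON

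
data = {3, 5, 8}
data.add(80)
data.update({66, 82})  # {3, 5, 8, 66, 80, 82}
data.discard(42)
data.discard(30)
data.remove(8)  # {3, 5, 66, 80, 82}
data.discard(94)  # {3, 5, 66, 80, 82}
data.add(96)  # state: {3, 5, 66, 80, 82, 96}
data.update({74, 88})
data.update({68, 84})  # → {3, 5, 66, 68, 74, 80, 82, 84, 88, 96}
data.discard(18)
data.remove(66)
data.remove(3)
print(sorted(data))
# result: [5, 68, 74, 80, 82, 84, 88, 96]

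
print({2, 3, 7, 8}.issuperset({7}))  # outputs True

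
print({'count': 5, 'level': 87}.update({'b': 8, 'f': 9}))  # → None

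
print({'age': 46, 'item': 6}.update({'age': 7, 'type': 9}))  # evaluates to None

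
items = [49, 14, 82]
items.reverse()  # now [82, 14, 49]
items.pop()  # 49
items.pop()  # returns 14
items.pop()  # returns 82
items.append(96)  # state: [96]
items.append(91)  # [96, 91]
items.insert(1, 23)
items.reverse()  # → [91, 23, 96]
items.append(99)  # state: [91, 23, 96, 99]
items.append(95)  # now [91, 23, 96, 99, 95]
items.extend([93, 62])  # [91, 23, 96, 99, 95, 93, 62]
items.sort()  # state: [23, 62, 91, 93, 95, 96, 99]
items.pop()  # 99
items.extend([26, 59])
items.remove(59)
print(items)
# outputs [23, 62, 91, 93, 95, 96, 26]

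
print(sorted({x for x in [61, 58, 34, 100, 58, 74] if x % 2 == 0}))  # [34, 58, 74, 100]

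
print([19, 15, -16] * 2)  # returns [19, 15, -16, 19, 15, -16]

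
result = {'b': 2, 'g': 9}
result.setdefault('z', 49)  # 49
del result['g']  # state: {'b': 2, 'z': 49}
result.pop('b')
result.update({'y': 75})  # {'z': 49, 'y': 75}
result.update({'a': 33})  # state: {'z': 49, 'y': 75, 'a': 33}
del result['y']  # {'z': 49, 'a': 33}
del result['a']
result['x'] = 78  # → {'z': 49, 'x': 78}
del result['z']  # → {'x': 78}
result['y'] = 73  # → {'x': 78, 'y': 73}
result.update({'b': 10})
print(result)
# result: {'x': 78, 'y': 73, 'b': 10}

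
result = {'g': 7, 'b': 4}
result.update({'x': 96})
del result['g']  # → {'b': 4, 'x': 96}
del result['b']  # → {'x': 96}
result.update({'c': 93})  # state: {'x': 96, 'c': 93}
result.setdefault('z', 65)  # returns 65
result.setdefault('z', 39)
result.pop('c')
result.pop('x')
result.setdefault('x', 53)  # 53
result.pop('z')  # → 65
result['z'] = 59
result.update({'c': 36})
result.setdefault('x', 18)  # 53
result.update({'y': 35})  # {'x': 53, 'z': 59, 'c': 36, 'y': 35}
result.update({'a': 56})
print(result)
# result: {'x': 53, 'z': 59, 'c': 36, 'y': 35, 'a': 56}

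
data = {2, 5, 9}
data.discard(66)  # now {2, 5, 9}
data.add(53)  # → {2, 5, 9, 53}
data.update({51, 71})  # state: {2, 5, 9, 51, 53, 71}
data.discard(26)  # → {2, 5, 9, 51, 53, 71}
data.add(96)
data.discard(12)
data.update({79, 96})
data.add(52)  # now {2, 5, 9, 51, 52, 53, 71, 79, 96}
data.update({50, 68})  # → {2, 5, 9, 50, 51, 52, 53, 68, 71, 79, 96}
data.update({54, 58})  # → {2, 5, 9, 50, 51, 52, 53, 54, 58, 68, 71, 79, 96}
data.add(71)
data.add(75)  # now {2, 5, 9, 50, 51, 52, 53, 54, 58, 68, 71, 75, 79, 96}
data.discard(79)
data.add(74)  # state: {2, 5, 9, 50, 51, 52, 53, 54, 58, 68, 71, 74, 75, 96}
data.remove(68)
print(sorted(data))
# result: [2, 5, 9, 50, 51, 52, 53, 54, 58, 71, 74, 75, 96]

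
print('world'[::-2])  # drw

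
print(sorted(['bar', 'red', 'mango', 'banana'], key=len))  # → ['bar', 'red', 'mango', 'banana']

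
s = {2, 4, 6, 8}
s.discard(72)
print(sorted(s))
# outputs [2, 4, 6, 8]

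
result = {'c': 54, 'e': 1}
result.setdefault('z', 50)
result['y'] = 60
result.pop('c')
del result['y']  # {'e': 1, 'z': 50}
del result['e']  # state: {'z': 50}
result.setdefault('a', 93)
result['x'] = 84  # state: {'z': 50, 'a': 93, 'x': 84}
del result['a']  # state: {'z': 50, 'x': 84}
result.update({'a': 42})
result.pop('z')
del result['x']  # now {'a': 42}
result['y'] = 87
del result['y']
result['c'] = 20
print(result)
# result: {'a': 42, 'c': 20}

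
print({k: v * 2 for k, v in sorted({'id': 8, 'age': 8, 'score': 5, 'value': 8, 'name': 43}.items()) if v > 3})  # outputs {'age': 16, 'id': 16, 'name': 86, 'score': 10, 'value': 16}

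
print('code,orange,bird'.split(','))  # ['code', 'orange', 'bird']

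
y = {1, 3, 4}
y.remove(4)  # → {1, 3}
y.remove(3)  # {1}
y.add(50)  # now {1, 50}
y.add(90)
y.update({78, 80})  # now {1, 50, 78, 80, 90}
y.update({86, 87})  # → {1, 50, 78, 80, 86, 87, 90}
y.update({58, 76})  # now {1, 50, 58, 76, 78, 80, 86, 87, 90}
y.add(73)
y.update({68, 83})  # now {1, 50, 58, 68, 73, 76, 78, 80, 83, 86, 87, 90}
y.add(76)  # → {1, 50, 58, 68, 73, 76, 78, 80, 83, 86, 87, 90}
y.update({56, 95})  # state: {1, 50, 56, 58, 68, 73, 76, 78, 80, 83, 86, 87, 90, 95}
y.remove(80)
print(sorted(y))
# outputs [1, 50, 56, 58, 68, 73, 76, 78, 83, 86, 87, 90, 95]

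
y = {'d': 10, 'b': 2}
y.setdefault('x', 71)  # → 71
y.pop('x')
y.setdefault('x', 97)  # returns 97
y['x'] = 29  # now {'d': 10, 'b': 2, 'x': 29}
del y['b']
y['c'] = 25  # {'d': 10, 'x': 29, 'c': 25}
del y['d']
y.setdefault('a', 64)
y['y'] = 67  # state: {'x': 29, 'c': 25, 'a': 64, 'y': 67}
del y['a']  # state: {'x': 29, 'c': 25, 'y': 67}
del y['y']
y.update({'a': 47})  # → {'x': 29, 'c': 25, 'a': 47}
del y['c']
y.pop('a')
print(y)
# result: {'x': 29}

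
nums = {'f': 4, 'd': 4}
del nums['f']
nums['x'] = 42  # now {'d': 4, 'x': 42}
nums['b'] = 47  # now {'d': 4, 'x': 42, 'b': 47}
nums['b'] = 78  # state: {'d': 4, 'x': 42, 'b': 78}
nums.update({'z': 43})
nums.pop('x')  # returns 42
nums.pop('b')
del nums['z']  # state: {'d': 4}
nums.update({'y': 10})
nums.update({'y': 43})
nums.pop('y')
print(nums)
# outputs {'d': 4}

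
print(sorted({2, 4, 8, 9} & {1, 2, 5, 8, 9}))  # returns [2, 8, 9]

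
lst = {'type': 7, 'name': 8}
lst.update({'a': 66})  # {'type': 7, 'name': 8, 'a': 66}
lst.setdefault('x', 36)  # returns 36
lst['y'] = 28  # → {'type': 7, 'name': 8, 'a': 66, 'x': 36, 'y': 28}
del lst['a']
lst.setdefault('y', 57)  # 28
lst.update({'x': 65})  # {'type': 7, 'name': 8, 'x': 65, 'y': 28}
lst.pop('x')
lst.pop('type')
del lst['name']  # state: {'y': 28}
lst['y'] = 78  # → {'y': 78}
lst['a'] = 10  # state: {'y': 78, 'a': 10}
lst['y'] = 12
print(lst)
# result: {'y': 12, 'a': 10}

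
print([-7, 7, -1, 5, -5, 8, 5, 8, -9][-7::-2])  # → [-1, -7]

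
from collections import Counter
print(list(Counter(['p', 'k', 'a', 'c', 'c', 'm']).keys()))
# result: ['p', 'k', 'a', 'c', 'm']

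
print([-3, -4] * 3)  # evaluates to [-3, -4, -3, -4, -3, -4]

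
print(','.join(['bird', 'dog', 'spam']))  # bird,dog,spam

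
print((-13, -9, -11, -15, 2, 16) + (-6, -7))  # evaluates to (-13, -9, -11, -15, 2, 16, -6, -7)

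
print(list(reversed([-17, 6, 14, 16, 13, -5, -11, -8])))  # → [-8, -11, -5, 13, 16, 14, 6, -17]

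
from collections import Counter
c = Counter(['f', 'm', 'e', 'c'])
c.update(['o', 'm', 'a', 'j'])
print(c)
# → Counter({'m': 2, 'f': 1, 'e': 1, 'c': 1, 'o': 1, 'a': 1, 'j': 1})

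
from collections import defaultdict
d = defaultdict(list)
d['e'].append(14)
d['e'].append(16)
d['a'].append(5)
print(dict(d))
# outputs {'e': [14, 16], 'a': [5]}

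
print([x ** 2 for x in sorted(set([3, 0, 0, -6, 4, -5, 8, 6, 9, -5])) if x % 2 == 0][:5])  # [36, 0, 16, 36, 64]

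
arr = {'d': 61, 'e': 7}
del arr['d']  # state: {'e': 7}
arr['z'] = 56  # {'e': 7, 'z': 56}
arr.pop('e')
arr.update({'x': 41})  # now {'z': 56, 'x': 41}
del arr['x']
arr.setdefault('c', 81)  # 81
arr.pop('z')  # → 56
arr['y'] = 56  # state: {'c': 81, 'y': 56}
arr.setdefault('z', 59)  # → 59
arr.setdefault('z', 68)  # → 59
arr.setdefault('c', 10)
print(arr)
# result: {'c': 81, 'y': 56, 'z': 59}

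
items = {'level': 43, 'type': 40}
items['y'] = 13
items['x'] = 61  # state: {'level': 43, 'type': 40, 'y': 13, 'x': 61}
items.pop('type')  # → 40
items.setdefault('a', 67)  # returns 67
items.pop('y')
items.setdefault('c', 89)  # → 89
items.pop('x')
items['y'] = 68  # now {'level': 43, 'a': 67, 'c': 89, 'y': 68}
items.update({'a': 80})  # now {'level': 43, 'a': 80, 'c': 89, 'y': 68}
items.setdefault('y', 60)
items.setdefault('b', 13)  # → 13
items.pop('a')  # 80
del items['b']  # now {'level': 43, 'c': 89, 'y': 68}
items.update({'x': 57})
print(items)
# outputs {'level': 43, 'c': 89, 'y': 68, 'x': 57}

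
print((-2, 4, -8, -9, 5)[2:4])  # (-8, -9)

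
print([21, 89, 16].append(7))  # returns None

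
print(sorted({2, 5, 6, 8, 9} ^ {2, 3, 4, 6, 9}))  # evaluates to [3, 4, 5, 8]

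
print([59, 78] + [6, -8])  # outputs [59, 78, 6, -8]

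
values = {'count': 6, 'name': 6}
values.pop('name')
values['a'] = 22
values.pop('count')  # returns 6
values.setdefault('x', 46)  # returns 46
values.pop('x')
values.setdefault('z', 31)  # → 31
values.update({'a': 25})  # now {'a': 25, 'z': 31}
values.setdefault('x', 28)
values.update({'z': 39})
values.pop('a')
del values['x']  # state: {'z': 39}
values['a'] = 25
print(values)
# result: {'z': 39, 'a': 25}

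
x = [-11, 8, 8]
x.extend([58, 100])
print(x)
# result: [-11, 8, 8, 58, 100]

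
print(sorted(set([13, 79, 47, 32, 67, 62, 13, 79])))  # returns [13, 32, 47, 62, 67, 79]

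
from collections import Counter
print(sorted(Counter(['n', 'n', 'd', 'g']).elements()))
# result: ['d', 'g', 'n', 'n']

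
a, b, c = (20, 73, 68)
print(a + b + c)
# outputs 161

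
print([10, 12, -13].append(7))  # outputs None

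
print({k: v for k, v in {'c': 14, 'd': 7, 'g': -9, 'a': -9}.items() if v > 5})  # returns {'c': 14, 'd': 7}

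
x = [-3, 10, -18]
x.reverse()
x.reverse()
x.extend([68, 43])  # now [-3, 10, -18, 68, 43]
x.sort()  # [-18, -3, 10, 43, 68]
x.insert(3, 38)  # [-18, -3, 10, 38, 43, 68]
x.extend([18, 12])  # [-18, -3, 10, 38, 43, 68, 18, 12]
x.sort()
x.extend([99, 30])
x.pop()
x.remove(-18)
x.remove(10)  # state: [-3, 12, 18, 38, 43, 68, 99]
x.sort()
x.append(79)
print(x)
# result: [-3, 12, 18, 38, 43, 68, 99, 79]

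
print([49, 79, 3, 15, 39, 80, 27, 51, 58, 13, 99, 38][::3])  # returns [49, 15, 27, 13]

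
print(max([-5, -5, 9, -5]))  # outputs 9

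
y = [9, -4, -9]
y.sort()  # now [-9, -4, 9]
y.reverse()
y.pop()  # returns -9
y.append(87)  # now [9, -4, 87]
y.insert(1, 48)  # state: [9, 48, -4, 87]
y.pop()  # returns 87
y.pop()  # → -4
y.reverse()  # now [48, 9]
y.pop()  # 9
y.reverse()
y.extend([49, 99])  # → [48, 49, 99]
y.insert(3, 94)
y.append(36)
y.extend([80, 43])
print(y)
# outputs [48, 49, 99, 94, 36, 80, 43]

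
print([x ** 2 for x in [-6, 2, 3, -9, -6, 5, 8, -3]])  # [36, 4, 9, 81, 36, 25, 64, 9]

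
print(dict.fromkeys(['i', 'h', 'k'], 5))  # {'i': 5, 'h': 5, 'k': 5}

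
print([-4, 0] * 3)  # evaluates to [-4, 0, -4, 0, -4, 0]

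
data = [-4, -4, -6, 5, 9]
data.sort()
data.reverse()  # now [9, 5, -4, -4, -6]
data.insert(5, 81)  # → [9, 5, -4, -4, -6, 81]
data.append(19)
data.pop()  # 19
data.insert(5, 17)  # [9, 5, -4, -4, -6, 17, 81]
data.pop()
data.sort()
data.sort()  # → [-6, -4, -4, 5, 9, 17]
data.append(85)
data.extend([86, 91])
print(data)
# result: [-6, -4, -4, 5, 9, 17, 85, 86, 91]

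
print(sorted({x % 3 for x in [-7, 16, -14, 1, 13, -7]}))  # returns [1, 2]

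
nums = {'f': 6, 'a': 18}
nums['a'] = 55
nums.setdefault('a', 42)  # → 55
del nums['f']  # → {'a': 55}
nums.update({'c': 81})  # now {'a': 55, 'c': 81}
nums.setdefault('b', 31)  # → 31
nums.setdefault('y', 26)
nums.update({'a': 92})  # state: {'a': 92, 'c': 81, 'b': 31, 'y': 26}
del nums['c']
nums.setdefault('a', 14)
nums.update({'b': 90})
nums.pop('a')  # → 92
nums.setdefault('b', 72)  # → 90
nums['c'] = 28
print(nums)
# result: {'b': 90, 'y': 26, 'c': 28}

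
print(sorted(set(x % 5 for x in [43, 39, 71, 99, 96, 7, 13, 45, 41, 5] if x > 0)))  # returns [0, 1, 2, 3, 4]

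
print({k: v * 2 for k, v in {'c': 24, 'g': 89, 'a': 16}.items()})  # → {'c': 48, 'g': 178, 'a': 32}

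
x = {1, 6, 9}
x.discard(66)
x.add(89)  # {1, 6, 9, 89}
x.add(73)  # {1, 6, 9, 73, 89}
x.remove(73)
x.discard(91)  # {1, 6, 9, 89}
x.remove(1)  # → {6, 9, 89}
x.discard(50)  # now {6, 9, 89}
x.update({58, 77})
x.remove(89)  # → {6, 9, 58, 77}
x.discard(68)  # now {6, 9, 58, 77}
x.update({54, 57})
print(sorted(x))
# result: [6, 9, 54, 57, 58, 77]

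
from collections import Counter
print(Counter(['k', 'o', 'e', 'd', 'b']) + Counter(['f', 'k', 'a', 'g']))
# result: Counter({'k': 2, 'o': 1, 'e': 1, 'd': 1, 'b': 1, 'f': 1, 'a': 1, 'g': 1})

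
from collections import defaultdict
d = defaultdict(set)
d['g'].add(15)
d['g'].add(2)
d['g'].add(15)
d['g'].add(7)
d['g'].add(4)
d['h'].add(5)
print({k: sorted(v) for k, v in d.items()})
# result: {'g': [2, 4, 7, 15], 'h': [5]}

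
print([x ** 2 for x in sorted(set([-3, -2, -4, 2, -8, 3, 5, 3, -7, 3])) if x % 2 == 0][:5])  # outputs [64, 16, 4, 4]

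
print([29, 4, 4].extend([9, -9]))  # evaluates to None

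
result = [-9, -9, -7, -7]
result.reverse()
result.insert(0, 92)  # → [92, -7, -7, -9, -9]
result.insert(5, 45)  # [92, -7, -7, -9, -9, 45]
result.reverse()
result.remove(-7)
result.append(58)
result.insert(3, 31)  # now [45, -9, -9, 31, -7, 92, 58]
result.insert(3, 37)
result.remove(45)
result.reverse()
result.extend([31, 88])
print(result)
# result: [58, 92, -7, 31, 37, -9, -9, 31, 88]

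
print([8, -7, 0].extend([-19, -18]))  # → None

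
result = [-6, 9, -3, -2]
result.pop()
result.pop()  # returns -3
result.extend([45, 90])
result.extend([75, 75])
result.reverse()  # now [75, 75, 90, 45, 9, -6]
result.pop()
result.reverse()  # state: [9, 45, 90, 75, 75]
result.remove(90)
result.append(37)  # [9, 45, 75, 75, 37]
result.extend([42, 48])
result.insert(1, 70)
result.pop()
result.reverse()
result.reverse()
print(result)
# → [9, 70, 45, 75, 75, 37, 42]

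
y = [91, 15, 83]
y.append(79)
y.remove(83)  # [91, 15, 79]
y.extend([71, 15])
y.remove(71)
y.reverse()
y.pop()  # 91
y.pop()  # 15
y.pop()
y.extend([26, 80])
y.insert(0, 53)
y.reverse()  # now [80, 26, 15, 53]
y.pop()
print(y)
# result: [80, 26, 15]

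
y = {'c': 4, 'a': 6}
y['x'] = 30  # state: {'c': 4, 'a': 6, 'x': 30}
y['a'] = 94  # {'c': 4, 'a': 94, 'x': 30}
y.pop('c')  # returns 4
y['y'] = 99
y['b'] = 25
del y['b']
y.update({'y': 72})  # {'a': 94, 'x': 30, 'y': 72}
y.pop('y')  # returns 72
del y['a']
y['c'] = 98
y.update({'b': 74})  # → {'x': 30, 'c': 98, 'b': 74}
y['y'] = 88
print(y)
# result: {'x': 30, 'c': 98, 'b': 74, 'y': 88}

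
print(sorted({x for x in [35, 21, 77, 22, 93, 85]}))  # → [21, 22, 35, 77, 85, 93]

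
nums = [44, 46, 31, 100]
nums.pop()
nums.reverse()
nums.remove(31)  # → [46, 44]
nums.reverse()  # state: [44, 46]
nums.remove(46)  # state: [44]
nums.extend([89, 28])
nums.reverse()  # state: [28, 89, 44]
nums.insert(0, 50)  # [50, 28, 89, 44]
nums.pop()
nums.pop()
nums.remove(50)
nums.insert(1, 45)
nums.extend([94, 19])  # [28, 45, 94, 19]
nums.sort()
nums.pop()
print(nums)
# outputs [19, 28, 45]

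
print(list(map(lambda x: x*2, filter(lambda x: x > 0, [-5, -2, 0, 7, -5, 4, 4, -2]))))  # [14, 8, 8]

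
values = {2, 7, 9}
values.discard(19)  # {2, 7, 9}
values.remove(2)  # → {7, 9}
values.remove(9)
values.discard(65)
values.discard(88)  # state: {7}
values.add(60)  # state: {7, 60}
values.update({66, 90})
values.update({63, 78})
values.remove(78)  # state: {7, 60, 63, 66, 90}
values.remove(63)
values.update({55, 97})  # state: {7, 55, 60, 66, 90, 97}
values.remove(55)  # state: {7, 60, 66, 90, 97}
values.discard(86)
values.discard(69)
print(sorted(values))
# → [7, 60, 66, 90, 97]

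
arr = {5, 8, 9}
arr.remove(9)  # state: {5, 8}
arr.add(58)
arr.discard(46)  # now {5, 8, 58}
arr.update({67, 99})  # {5, 8, 58, 67, 99}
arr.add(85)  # {5, 8, 58, 67, 85, 99}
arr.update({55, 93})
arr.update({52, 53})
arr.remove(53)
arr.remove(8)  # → {5, 52, 55, 58, 67, 85, 93, 99}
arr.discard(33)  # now {5, 52, 55, 58, 67, 85, 93, 99}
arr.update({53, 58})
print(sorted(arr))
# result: [5, 52, 53, 55, 58, 67, 85, 93, 99]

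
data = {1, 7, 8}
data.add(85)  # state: {1, 7, 8, 85}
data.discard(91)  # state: {1, 7, 8, 85}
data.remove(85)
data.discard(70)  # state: {1, 7, 8}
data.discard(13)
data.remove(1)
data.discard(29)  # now {7, 8}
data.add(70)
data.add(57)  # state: {7, 8, 57, 70}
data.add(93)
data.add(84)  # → {7, 8, 57, 70, 84, 93}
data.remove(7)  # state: {8, 57, 70, 84, 93}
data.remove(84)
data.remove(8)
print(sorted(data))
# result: [57, 70, 93]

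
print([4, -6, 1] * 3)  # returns [4, -6, 1, 4, -6, 1, 4, -6, 1]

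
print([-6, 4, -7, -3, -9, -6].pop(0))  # -6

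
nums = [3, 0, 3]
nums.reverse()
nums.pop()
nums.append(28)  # [3, 0, 28]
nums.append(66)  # [3, 0, 28, 66]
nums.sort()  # [0, 3, 28, 66]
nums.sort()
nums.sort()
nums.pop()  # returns 66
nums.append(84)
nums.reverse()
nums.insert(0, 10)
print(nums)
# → [10, 84, 28, 3, 0]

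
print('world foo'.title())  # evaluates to World Foo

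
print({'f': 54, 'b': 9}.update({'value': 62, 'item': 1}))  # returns None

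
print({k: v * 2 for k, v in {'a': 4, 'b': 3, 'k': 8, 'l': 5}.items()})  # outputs {'a': 8, 'b': 6, 'k': 16, 'l': 10}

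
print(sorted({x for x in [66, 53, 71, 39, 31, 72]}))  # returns [31, 39, 53, 66, 71, 72]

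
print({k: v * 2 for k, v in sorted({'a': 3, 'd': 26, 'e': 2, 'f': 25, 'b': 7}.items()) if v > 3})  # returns {'b': 14, 'd': 52, 'f': 50}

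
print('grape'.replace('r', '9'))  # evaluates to g9ape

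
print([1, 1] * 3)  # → [1, 1, 1, 1, 1, 1]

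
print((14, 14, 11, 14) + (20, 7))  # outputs (14, 14, 11, 14, 20, 7)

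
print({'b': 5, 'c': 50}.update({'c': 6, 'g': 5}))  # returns None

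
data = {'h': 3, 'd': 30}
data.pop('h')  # 3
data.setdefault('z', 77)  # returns 77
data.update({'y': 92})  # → {'d': 30, 'z': 77, 'y': 92}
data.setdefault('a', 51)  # 51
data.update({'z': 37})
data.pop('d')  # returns 30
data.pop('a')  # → 51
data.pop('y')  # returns 92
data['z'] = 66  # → {'z': 66}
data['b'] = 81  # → {'z': 66, 'b': 81}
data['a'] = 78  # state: {'z': 66, 'b': 81, 'a': 78}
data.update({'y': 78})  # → {'z': 66, 'b': 81, 'a': 78, 'y': 78}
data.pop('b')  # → 81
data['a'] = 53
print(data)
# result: {'z': 66, 'a': 53, 'y': 78}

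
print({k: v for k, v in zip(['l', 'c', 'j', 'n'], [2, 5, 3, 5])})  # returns {'l': 2, 'c': 5, 'j': 3, 'n': 5}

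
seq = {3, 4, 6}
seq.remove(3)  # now {4, 6}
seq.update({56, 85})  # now {4, 6, 56, 85}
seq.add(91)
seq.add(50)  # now {4, 6, 50, 56, 85, 91}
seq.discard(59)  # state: {4, 6, 50, 56, 85, 91}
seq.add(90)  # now {4, 6, 50, 56, 85, 90, 91}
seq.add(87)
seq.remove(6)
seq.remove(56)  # {4, 50, 85, 87, 90, 91}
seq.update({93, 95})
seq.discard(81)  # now {4, 50, 85, 87, 90, 91, 93, 95}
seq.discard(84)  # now {4, 50, 85, 87, 90, 91, 93, 95}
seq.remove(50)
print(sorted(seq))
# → [4, 85, 87, 90, 91, 93, 95]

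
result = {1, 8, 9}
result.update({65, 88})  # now {1, 8, 9, 65, 88}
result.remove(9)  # {1, 8, 65, 88}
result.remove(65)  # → {1, 8, 88}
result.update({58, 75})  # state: {1, 8, 58, 75, 88}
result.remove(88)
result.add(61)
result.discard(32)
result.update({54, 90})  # {1, 8, 54, 58, 61, 75, 90}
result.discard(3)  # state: {1, 8, 54, 58, 61, 75, 90}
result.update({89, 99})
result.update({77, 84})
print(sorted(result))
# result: [1, 8, 54, 58, 61, 75, 77, 84, 89, 90, 99]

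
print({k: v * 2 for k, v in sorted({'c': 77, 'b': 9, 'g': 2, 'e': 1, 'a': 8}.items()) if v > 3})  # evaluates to {'a': 16, 'b': 18, 'c': 154}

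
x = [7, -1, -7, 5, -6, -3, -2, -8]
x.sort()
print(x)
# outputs [-8, -7, -6, -3, -2, -1, 5, 7]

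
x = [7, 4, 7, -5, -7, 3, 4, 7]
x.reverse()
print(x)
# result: [7, 4, 3, -7, -5, 7, 4, 7]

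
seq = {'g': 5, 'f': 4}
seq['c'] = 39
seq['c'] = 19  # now {'g': 5, 'f': 4, 'c': 19}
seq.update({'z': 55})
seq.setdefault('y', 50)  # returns 50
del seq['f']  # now {'g': 5, 'c': 19, 'z': 55, 'y': 50}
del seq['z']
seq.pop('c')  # 19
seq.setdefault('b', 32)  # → 32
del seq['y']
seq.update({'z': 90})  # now {'g': 5, 'b': 32, 'z': 90}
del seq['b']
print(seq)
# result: {'g': 5, 'z': 90}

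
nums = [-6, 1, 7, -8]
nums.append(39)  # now [-6, 1, 7, -8, 39]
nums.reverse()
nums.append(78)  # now [39, -8, 7, 1, -6, 78]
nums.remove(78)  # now [39, -8, 7, 1, -6]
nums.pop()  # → -6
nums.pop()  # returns 1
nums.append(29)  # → [39, -8, 7, 29]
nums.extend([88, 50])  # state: [39, -8, 7, 29, 88, 50]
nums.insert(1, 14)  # [39, 14, -8, 7, 29, 88, 50]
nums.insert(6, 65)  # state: [39, 14, -8, 7, 29, 88, 65, 50]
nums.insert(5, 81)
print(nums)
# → [39, 14, -8, 7, 29, 81, 88, 65, 50]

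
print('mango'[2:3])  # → n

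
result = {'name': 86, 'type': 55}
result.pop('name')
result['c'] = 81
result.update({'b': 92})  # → {'type': 55, 'c': 81, 'b': 92}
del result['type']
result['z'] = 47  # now {'c': 81, 'b': 92, 'z': 47}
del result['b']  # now {'c': 81, 'z': 47}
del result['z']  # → {'c': 81}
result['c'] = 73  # {'c': 73}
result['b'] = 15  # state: {'c': 73, 'b': 15}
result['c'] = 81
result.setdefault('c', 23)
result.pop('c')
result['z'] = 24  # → {'b': 15, 'z': 24}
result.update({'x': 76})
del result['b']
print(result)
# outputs {'z': 24, 'x': 76}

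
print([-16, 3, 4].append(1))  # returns None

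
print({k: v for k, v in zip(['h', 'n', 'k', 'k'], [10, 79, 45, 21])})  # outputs {'h': 10, 'n': 79, 'k': 21}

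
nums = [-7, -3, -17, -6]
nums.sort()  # [-17, -7, -6, -3]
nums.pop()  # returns -3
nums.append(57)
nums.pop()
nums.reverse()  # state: [-6, -7, -17]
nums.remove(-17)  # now [-6, -7]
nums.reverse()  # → [-7, -6]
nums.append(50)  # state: [-7, -6, 50]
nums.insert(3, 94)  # [-7, -6, 50, 94]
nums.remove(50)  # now [-7, -6, 94]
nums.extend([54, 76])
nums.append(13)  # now [-7, -6, 94, 54, 76, 13]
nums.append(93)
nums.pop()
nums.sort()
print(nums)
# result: [-7, -6, 13, 54, 76, 94]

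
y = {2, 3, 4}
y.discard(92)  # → {2, 3, 4}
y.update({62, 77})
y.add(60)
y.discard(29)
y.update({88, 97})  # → {2, 3, 4, 60, 62, 77, 88, 97}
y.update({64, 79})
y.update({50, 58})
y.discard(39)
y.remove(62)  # {2, 3, 4, 50, 58, 60, 64, 77, 79, 88, 97}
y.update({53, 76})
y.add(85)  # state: {2, 3, 4, 50, 53, 58, 60, 64, 76, 77, 79, 85, 88, 97}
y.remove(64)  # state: {2, 3, 4, 50, 53, 58, 60, 76, 77, 79, 85, 88, 97}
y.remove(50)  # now {2, 3, 4, 53, 58, 60, 76, 77, 79, 85, 88, 97}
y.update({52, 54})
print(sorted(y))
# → [2, 3, 4, 52, 53, 54, 58, 60, 76, 77, 79, 85, 88, 97]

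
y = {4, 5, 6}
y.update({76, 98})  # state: {4, 5, 6, 76, 98}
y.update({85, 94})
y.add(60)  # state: {4, 5, 6, 60, 76, 85, 94, 98}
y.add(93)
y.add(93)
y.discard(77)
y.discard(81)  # {4, 5, 6, 60, 76, 85, 93, 94, 98}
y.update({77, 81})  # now {4, 5, 6, 60, 76, 77, 81, 85, 93, 94, 98}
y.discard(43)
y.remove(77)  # {4, 5, 6, 60, 76, 81, 85, 93, 94, 98}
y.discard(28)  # {4, 5, 6, 60, 76, 81, 85, 93, 94, 98}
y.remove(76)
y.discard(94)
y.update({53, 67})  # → {4, 5, 6, 53, 60, 67, 81, 85, 93, 98}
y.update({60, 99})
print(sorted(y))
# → [4, 5, 6, 53, 60, 67, 81, 85, 93, 98, 99]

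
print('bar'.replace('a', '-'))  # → b-r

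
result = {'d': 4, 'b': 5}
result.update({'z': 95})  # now {'d': 4, 'b': 5, 'z': 95}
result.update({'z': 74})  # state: {'d': 4, 'b': 5, 'z': 74}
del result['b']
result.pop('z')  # 74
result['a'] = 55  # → {'d': 4, 'a': 55}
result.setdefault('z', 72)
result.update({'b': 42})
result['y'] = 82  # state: {'d': 4, 'a': 55, 'z': 72, 'b': 42, 'y': 82}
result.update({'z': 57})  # {'d': 4, 'a': 55, 'z': 57, 'b': 42, 'y': 82}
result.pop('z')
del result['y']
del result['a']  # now {'d': 4, 'b': 42}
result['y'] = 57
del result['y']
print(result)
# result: {'d': 4, 'b': 42}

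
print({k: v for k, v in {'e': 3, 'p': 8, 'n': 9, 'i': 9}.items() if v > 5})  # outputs {'p': 8, 'n': 9, 'i': 9}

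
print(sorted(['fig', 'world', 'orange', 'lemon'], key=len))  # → ['fig', 'world', 'lemon', 'orange']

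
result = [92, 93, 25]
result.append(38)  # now [92, 93, 25, 38]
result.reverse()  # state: [38, 25, 93, 92]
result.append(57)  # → [38, 25, 93, 92, 57]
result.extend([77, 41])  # [38, 25, 93, 92, 57, 77, 41]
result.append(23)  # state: [38, 25, 93, 92, 57, 77, 41, 23]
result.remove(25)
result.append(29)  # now [38, 93, 92, 57, 77, 41, 23, 29]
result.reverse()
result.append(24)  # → [29, 23, 41, 77, 57, 92, 93, 38, 24]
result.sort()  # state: [23, 24, 29, 38, 41, 57, 77, 92, 93]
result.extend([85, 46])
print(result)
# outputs [23, 24, 29, 38, 41, 57, 77, 92, 93, 85, 46]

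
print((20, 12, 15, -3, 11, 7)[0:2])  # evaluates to (20, 12)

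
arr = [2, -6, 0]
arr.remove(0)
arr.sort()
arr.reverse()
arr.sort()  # [-6, 2]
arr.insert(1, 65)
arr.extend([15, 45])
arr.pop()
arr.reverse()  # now [15, 2, 65, -6]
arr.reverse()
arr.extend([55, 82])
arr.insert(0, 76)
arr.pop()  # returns 82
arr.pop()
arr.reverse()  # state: [15, 2, 65, -6, 76]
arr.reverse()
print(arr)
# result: [76, -6, 65, 2, 15]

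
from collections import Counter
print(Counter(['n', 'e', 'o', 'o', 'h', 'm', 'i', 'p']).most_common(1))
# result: [('o', 2)]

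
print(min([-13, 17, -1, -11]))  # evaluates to -13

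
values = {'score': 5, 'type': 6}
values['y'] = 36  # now {'score': 5, 'type': 6, 'y': 36}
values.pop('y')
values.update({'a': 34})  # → {'score': 5, 'type': 6, 'a': 34}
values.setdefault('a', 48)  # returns 34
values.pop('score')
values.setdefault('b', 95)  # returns 95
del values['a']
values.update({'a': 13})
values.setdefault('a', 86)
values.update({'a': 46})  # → {'type': 6, 'b': 95, 'a': 46}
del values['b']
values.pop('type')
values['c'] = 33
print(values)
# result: {'a': 46, 'c': 33}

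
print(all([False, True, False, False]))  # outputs False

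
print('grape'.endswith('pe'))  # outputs True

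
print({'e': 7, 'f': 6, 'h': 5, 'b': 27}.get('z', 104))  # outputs 104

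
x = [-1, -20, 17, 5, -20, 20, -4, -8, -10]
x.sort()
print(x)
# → [-20, -20, -10, -8, -4, -1, 5, 17, 20]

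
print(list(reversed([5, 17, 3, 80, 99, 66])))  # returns [66, 99, 80, 3, 17, 5]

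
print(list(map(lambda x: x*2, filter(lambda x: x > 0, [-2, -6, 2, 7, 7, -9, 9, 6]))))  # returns [4, 14, 14, 18, 12]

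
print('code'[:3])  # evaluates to cod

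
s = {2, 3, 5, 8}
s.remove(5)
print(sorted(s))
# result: [2, 3, 8]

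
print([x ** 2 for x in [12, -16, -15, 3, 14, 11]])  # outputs [144, 256, 225, 9, 196, 121]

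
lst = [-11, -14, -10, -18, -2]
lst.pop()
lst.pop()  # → -18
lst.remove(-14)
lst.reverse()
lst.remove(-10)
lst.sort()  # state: [-11]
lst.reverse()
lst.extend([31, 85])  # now [-11, 31, 85]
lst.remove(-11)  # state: [31, 85]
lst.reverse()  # [85, 31]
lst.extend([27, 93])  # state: [85, 31, 27, 93]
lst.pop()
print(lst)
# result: [85, 31, 27]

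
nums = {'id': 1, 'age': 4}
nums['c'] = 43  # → {'id': 1, 'age': 4, 'c': 43}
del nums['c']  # {'id': 1, 'age': 4}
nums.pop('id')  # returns 1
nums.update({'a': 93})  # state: {'age': 4, 'a': 93}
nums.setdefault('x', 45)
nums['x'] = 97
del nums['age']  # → {'a': 93, 'x': 97}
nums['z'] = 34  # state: {'a': 93, 'x': 97, 'z': 34}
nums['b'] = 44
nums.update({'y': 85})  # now {'a': 93, 'x': 97, 'z': 34, 'b': 44, 'y': 85}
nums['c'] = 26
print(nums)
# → {'a': 93, 'x': 97, 'z': 34, 'b': 44, 'y': 85, 'c': 26}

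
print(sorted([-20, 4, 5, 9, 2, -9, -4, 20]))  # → [-20, -9, -4, 2, 4, 5, 9, 20]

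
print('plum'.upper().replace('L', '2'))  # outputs P2UM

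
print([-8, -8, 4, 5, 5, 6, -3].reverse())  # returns None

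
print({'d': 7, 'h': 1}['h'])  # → 1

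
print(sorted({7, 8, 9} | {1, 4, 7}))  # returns [1, 4, 7, 8, 9]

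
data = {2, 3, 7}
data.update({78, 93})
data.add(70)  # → {2, 3, 7, 70, 78, 93}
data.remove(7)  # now {2, 3, 70, 78, 93}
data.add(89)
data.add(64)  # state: {2, 3, 64, 70, 78, 89, 93}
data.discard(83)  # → {2, 3, 64, 70, 78, 89, 93}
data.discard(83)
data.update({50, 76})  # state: {2, 3, 50, 64, 70, 76, 78, 89, 93}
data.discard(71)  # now {2, 3, 50, 64, 70, 76, 78, 89, 93}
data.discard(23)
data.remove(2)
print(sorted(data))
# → [3, 50, 64, 70, 76, 78, 89, 93]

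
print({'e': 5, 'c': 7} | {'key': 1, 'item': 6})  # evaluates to {'e': 5, 'c': 7, 'key': 1, 'item': 6}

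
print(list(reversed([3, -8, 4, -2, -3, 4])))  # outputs [4, -3, -2, 4, -8, 3]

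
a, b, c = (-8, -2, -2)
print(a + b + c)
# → -12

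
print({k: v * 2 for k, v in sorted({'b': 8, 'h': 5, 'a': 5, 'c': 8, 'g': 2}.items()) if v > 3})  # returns {'a': 10, 'b': 16, 'c': 16, 'h': 10}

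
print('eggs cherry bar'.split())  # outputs ['eggs', 'cherry', 'bar']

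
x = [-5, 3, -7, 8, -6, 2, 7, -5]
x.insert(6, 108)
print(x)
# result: [-5, 3, -7, 8, -6, 2, 108, 7, -5]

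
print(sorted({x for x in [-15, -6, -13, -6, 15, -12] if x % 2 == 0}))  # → [-12, -6]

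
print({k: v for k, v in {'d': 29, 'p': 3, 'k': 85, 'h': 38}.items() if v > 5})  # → {'d': 29, 'k': 85, 'h': 38}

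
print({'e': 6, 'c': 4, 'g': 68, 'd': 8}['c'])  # 4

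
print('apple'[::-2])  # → epa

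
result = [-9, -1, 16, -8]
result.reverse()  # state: [-8, 16, -1, -9]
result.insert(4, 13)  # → [-8, 16, -1, -9, 13]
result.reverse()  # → [13, -9, -1, 16, -8]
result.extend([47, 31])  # [13, -9, -1, 16, -8, 47, 31]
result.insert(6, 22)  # [13, -9, -1, 16, -8, 47, 22, 31]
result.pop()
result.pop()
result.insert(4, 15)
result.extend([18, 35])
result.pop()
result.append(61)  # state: [13, -9, -1, 16, 15, -8, 47, 18, 61]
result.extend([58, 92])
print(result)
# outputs [13, -9, -1, 16, 15, -8, 47, 18, 61, 58, 92]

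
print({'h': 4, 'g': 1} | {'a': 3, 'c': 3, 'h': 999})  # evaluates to {'h': 999, 'g': 1, 'a': 3, 'c': 3}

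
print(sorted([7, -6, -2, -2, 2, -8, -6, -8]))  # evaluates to [-8, -8, -6, -6, -2, -2, 2, 7]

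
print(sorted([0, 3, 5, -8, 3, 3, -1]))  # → [-8, -1, 0, 3, 3, 3, 5]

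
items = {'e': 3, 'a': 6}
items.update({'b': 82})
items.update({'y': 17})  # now {'e': 3, 'a': 6, 'b': 82, 'y': 17}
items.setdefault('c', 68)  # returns 68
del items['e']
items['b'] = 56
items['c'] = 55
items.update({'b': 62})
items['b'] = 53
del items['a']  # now {'b': 53, 'y': 17, 'c': 55}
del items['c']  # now {'b': 53, 'y': 17}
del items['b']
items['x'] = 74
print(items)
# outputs {'y': 17, 'x': 74}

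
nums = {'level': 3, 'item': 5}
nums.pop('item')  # 5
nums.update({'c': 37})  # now {'level': 3, 'c': 37}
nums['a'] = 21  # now {'level': 3, 'c': 37, 'a': 21}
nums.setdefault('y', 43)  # 43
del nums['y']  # {'level': 3, 'c': 37, 'a': 21}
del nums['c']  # {'level': 3, 'a': 21}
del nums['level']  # {'a': 21}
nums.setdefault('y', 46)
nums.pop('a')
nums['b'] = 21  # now {'y': 46, 'b': 21}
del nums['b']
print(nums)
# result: {'y': 46}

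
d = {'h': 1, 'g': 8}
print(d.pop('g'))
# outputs 8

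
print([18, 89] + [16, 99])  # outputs [18, 89, 16, 99]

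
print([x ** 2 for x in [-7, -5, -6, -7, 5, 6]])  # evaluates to [49, 25, 36, 49, 25, 36]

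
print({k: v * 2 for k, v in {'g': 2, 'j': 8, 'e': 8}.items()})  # {'g': 4, 'j': 16, 'e': 16}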